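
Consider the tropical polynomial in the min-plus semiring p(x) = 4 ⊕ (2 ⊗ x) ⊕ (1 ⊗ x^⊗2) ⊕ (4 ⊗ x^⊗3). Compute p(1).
p(1) = 3

A tropical monomial a ⊗ x^⊗i evaluates to a + i · x. Evaluating each term at x = 1:
  Term 0 contributes 4 + 0 · 1 = 4
  Term 1 contributes 2 + 1 · 1 = 3
  Term 2 contributes 1 + 2 · 1 = 3
  Term 3 contributes 4 + 3 · 1 = 7
p(1) = ⊕ of these = min[4, 3, 3, 7] = 3.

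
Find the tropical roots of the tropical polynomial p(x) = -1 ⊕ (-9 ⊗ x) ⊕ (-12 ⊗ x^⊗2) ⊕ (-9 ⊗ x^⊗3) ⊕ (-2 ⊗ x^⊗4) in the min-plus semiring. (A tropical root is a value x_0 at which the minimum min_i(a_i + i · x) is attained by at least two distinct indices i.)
Roots: {-7, -3, 3, 8}

Each tropical root is a break point of the lower envelope of the lines y = a_i + i · x (there are 5 lines, with slopes 0, 1, ..., 4). Only the lines that attain the minimum somewhere contribute to roots; other lines are dominated. Here the surviving (envelope) indices are i = 4, i = 3, i = 2, i = 1, i = 0.
Intersections between consecutive envelope lines give the roots: for adjacent envelope indices i < j the intersection is x = (a_i − a_j) / (j − i). Reading off the sorted break points: {-7, -3, 3, 8}.
Verification: at each break x_0, at least two indices attain the minimum of min_i(a_i + i · x_0).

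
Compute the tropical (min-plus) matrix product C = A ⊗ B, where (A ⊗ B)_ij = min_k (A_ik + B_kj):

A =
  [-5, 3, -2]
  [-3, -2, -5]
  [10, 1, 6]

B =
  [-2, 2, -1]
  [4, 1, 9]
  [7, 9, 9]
A ⊗ B =
  [-7, -3, -6]
  [-5, -1, -4]
  [5, 2, 9]

Apply the min-plus product entry-by-entry:
  C[0][0] = min over k of (A[0][0] + B[0][0] = -5 + -2 = -7, A[0][1] + B[1][0] = 3 + 4 = 7, A[0][2] + B[2][0] = -2 + 7 = 5) = -7 (attained at k = 0)
  C[0][1] = min over k of (A[0][0] + B[0][1] = -5 + 2 = -3, A[0][1] + B[1][1] = 3 + 1 = 4, A[0][2] + B[2][1] = -2 + 9 = 7) = -3 (attained at k = 0)
  C[0][2] = min over k of (A[0][0] + B[0][2] = -5 + -1 = -6, A[0][1] + B[1][2] = 3 + 9 = 12, A[0][2] + B[2][2] = -2 + 9 = 7) = -6 (attained at k = 0)
  C[1][0] = min over k of (A[1][0] + B[0][0] = -3 + -2 = -5, A[1][1] + B[1][0] = -2 + 4 = 2, A[1][2] + B[2][0] = -5 + 7 = 2) = -5 (attained at k = 0)
  C[1][1] = min over k of (A[1][0] + B[0][1] = -3 + 2 = -1, A[1][1] + B[1][1] = -2 + 1 = -1, A[1][2] + B[2][1] = -5 + 9 = 4) = -1 (attained at k = 0)
  C[1][2] = min over k of (A[1][0] + B[0][2] = -3 + -1 = -4, A[1][1] + B[1][2] = -2 + 9 = 7, A[1][2] + B[2][2] = -5 + 9 = 4) = -4 (attained at k = 0)
  C[2][0] = min over k of (A[2][0] + B[0][0] = 10 + -2 = 8, A[2][1] + B[1][0] = 1 + 4 = 5, A[2][2] + B[2][0] = 6 + 7 = 13) = 5 (attained at k = 1)
  C[2][1] = min over k of (A[2][0] + B[0][1] = 10 + 2 = 12, A[2][1] + B[1][1] = 1 + 1 = 2, A[2][2] + B[2][1] = 6 + 9 = 15) = 2 (attained at k = 1)
  C[2][2] = min over k of (A[2][0] + B[0][2] = 10 + -1 = 9, A[2][1] + B[1][2] = 1 + 9 = 10, A[2][2] + B[2][2] = 6 + 9 = 15) = 9 (attained at k = 0)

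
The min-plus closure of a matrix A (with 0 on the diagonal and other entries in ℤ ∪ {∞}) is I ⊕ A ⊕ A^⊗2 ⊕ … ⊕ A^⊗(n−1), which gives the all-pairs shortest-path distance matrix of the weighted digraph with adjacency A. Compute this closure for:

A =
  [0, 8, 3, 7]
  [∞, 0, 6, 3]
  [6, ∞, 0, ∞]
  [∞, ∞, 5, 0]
Closure =
  [0, 8, 3, 7]
  [12, 0, 6, 3]
  [6, 14, 0, 13]
  [11, 19, 5, 0]

This is the Floyd-Warshall all-pairs shortest-path computation. For each intermediate vertex k = 0, 1, …, 3, update dist[i][j] ← min(dist[i][j], dist[i][k] + dist[k][j]). The final matrix gives, for each (i, j), the minimum total weight of any directed path from i to j (possibly empty when i = j).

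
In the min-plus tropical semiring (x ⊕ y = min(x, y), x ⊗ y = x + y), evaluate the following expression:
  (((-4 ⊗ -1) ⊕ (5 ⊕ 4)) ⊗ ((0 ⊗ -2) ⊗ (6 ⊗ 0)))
(((-4 ⊗ -1) ⊕ (5 ⊕ 4)) ⊗ ((0 ⊗ -2) ⊗ (6 ⊗ 0))) = -1

Expand innermost to outermost. Recall ⊕ takes the minimum of its arguments and ⊗ takes their sum. Working out the expression (((-4 ⊗ -1) ⊕ (5 ⊕ 4)) ⊗ ((0 ⊗ -2) ⊗ (6 ⊗ 0))) gives -1.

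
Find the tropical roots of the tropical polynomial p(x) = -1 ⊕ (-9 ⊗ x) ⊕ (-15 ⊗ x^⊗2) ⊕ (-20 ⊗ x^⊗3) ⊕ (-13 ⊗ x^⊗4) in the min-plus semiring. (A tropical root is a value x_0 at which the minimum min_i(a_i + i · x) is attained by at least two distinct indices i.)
Roots: {-7, 5, 6, 8}

Each tropical root is a break point of the lower envelope of the lines y = a_i + i · x (there are 5 lines, with slopes 0, 1, ..., 4). Only the lines that attain the minimum somewhere contribute to roots; other lines are dominated. Here the surviving (envelope) indices are i = 4, i = 3, i = 2, i = 1, i = 0.
Intersections between consecutive envelope lines give the roots: for adjacent envelope indices i < j the intersection is x = (a_i − a_j) / (j − i). Reading off the sorted break points: {-7, 5, 6, 8}.
Verification: at each break x_0, at least two indices attain the minimum of min_i(a_i + i · x_0).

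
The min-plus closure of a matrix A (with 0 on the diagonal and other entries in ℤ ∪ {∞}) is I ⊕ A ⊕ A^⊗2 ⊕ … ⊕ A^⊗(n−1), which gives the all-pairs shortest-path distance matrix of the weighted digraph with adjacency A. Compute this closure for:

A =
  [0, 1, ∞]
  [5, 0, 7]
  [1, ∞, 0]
Closure =
  [0, 1, 8]
  [5, 0, 7]
  [1, 2, 0]

This is the Floyd-Warshall all-pairs shortest-path computation. For each intermediate vertex k = 0, 1, …, 2, update dist[i][j] ← min(dist[i][j], dist[i][k] + dist[k][j]). The final matrix gives, for each (i, j), the minimum total weight of any directed path from i to j (possibly empty when i = j).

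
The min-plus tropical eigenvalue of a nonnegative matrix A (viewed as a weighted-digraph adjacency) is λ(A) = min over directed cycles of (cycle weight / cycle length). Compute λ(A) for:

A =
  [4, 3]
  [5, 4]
λ(A) = 4

Enumerate directed cycles and compute their means (weight / length). Sample:
  cycle 0 → 0: weight = 4, length = 1, mean = 4/1 ≈ 4.000
  cycle 1 → 1: weight = 4, length = 1, mean = 4/1 ≈ 4.000
  cycle 0 → 1 → 0: weight = 8, length = 2, mean = 8/2 ≈ 4.000
  cycle 1 → 0 → 1: weight = 8, length = 2, mean = 8/2 ≈ 4.000
Minimum mean = 4.000, attained e.g. along the cycle 0 → 0 with weight 4 and length 1. So λ(A) = 4/1 = 4.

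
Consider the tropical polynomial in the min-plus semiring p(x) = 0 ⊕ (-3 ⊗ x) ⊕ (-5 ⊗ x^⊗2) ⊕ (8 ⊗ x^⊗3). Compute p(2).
p(2) = -1

A tropical monomial a ⊗ x^⊗i evaluates to a + i · x. Evaluating each term at x = 2:
  Term 0 contributes 0 + 0 · 2 = 0
  Term 1 contributes -3 + 1 · 2 = -1
  Term 2 contributes -5 + 2 · 2 = -1
  Term 3 contributes 8 + 3 · 2 = 14
p(2) = ⊕ of these = min[0, -1, -1, 14] = -1.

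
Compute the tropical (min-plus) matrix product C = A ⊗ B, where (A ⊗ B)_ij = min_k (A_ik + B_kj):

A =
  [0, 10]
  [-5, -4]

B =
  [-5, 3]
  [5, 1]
A ⊗ B =
  [-5, 3]
  [-10, -3]

Apply the min-plus product entry-by-entry:
  C[0][0] = min over k of (A[0][0] + B[0][0] = 0 + -5 = -5, A[0][1] + B[1][0] = 10 + 5 = 15) = -5 (attained at k = 0)
  C[0][1] = min over k of (A[0][0] + B[0][1] = 0 + 3 = 3, A[0][1] + B[1][1] = 10 + 1 = 11) = 3 (attained at k = 0)
  C[1][0] = min over k of (A[1][0] + B[0][0] = -5 + -5 = -10, A[1][1] + B[1][0] = -4 + 5 = 1) = -10 (attained at k = 0)
  C[1][1] = min over k of (A[1][0] + B[0][1] = -5 + 3 = -2, A[1][1] + B[1][1] = -4 + 1 = -3) = -3 (attained at k = 1)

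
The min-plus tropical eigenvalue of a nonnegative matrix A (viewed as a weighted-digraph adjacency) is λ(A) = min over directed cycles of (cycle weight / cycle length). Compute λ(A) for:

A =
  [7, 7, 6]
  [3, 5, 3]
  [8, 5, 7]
λ(A) = 4

Enumerate directed cycles and compute their means (weight / length). Sample:
  cycle 0 → 0: weight = 7, length = 1, mean = 7/1 ≈ 7.000
  cycle 1 → 1: weight = 5, length = 1, mean = 5/1 ≈ 5.000
  cycle 2 → 2: weight = 7, length = 1, mean = 7/1 ≈ 7.000
  cycle 0 → 1 → 0: weight = 10, length = 2, mean = 10/2 ≈ 5.000
  cycle 0 → 2 → 0: weight = 14, length = 2, mean = 14/2 ≈ 7.000
  cycle 1 → 0 → 1: weight = 10, length = 2, mean = 10/2 ≈ 5.000
Minimum mean = 4.000, attained e.g. along the cycle 1 → 2 → 1 with weight 8 and length 2. So λ(A) = 8/2 = 4.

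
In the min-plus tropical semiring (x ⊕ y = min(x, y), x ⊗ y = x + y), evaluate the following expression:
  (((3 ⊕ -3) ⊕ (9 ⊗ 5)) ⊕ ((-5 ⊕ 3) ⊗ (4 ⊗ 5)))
(((3 ⊕ -3) ⊕ (9 ⊗ 5)) ⊕ ((-5 ⊕ 3) ⊗ (4 ⊗ 5))) = -3

Expand innermost to outermost. Recall ⊕ takes the minimum of its arguments and ⊗ takes their sum. Working out the expression (((3 ⊕ -3) ⊕ (9 ⊗ 5)) ⊕ ((-5 ⊕ 3) ⊗ (4 ⊗ 5))) gives -3.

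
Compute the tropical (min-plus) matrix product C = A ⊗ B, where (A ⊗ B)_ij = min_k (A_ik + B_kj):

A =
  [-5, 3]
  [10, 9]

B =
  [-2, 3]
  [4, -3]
A ⊗ B =
  [-7, -2]
  [8, 6]

Apply the min-plus product entry-by-entry:
  C[0][0] = min over k of (A[0][0] + B[0][0] = -5 + -2 = -7, A[0][1] + B[1][0] = 3 + 4 = 7) = -7 (attained at k = 0)
  C[0][1] = min over k of (A[0][0] + B[0][1] = -5 + 3 = -2, A[0][1] + B[1][1] = 3 + -3 = 0) = -2 (attained at k = 0)
  C[1][0] = min over k of (A[1][0] + B[0][0] = 10 + -2 = 8, A[1][1] + B[1][0] = 9 + 4 = 13) = 8 (attained at k = 0)
  C[1][1] = min over k of (A[1][0] + B[0][1] = 10 + 3 = 13, A[1][1] + B[1][1] = 9 + -3 = 6) = 6 (attained at k = 1)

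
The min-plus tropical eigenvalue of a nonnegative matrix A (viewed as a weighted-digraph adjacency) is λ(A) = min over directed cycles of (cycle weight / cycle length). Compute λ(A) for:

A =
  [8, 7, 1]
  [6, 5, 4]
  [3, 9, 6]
λ(A) = 2

Enumerate directed cycles and compute their means (weight / length). Sample:
  cycle 0 → 0: weight = 8, length = 1, mean = 8/1 ≈ 8.000
  cycle 1 → 1: weight = 5, length = 1, mean = 5/1 ≈ 5.000
  cycle 2 → 2: weight = 6, length = 1, mean = 6/1 ≈ 6.000
  cycle 0 → 1 → 0: weight = 13, length = 2, mean = 13/2 ≈ 6.500
  cycle 0 → 2 → 0: weight = 4, length = 2, mean = 4/2 ≈ 2.000
  cycle 1 → 0 → 1: weight = 13, length = 2, mean = 13/2 ≈ 6.500
Minimum mean = 2.000, attained e.g. along the cycle 0 → 2 → 0 with weight 4 and length 2. So λ(A) = 4/2 = 2.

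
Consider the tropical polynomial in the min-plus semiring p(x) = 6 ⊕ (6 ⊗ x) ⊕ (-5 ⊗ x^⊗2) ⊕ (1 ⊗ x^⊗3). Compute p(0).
p(0) = -5

A tropical monomial a ⊗ x^⊗i evaluates to a + i · x. Evaluating each term at x = 0:
  Term 0 contributes 6 + 0 · 0 = 6
  Term 1 contributes 6 + 1 · 0 = 6
  Term 2 contributes -5 + 2 · 0 = -5
  Term 3 contributes 1 + 3 · 0 = 1
p(0) = ⊕ of these = min[6, 6, -5, 1] = -5.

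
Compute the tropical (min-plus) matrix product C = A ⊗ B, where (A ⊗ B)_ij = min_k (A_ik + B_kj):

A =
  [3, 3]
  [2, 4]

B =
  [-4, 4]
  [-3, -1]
A ⊗ B =
  [-1, 2]
  [-2, 3]

Apply the min-plus product entry-by-entry:
  C[0][0] = min over k of (A[0][0] + B[0][0] = 3 + -4 = -1, A[0][1] + B[1][0] = 3 + -3 = 0) = -1 (attained at k = 0)
  C[0][1] = min over k of (A[0][0] + B[0][1] = 3 + 4 = 7, A[0][1] + B[1][1] = 3 + -1 = 2) = 2 (attained at k = 1)
  C[1][0] = min over k of (A[1][0] + B[0][0] = 2 + -4 = -2, A[1][1] + B[1][0] = 4 + -3 = 1) = -2 (attained at k = 0)
  C[1][1] = min over k of (A[1][0] + B[0][1] = 2 + 4 = 6, A[1][1] + B[1][1] = 4 + -1 = 3) = 3 (attained at k = 1)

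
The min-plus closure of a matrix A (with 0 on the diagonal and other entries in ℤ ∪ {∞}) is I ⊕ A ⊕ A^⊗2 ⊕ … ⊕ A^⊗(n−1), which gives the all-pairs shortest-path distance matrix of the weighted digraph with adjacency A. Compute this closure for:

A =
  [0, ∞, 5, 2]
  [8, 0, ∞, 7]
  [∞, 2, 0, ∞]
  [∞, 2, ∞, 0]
Closure =
  [0, 4, 5, 2]
  [8, 0, 13, 7]
  [10, 2, 0, 9]
  [10, 2, 15, 0]

This is the Floyd-Warshall all-pairs shortest-path computation. For each intermediate vertex k = 0, 1, …, 3, update dist[i][j] ← min(dist[i][j], dist[i][k] + dist[k][j]). The final matrix gives, for each (i, j), the minimum total weight of any directed path from i to j (possibly empty when i = j).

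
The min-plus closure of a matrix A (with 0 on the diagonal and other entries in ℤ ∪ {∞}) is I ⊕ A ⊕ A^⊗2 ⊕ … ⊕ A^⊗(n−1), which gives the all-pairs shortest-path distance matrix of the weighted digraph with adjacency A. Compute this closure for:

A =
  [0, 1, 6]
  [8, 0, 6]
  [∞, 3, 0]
Closure =
  [0, 1, 6]
  [8, 0, 6]
  [11, 3, 0]

This is the Floyd-Warshall all-pairs shortest-path computation. For each intermediate vertex k = 0, 1, …, 2, update dist[i][j] ← min(dist[i][j], dist[i][k] + dist[k][j]). The final matrix gives, for each (i, j), the minimum total weight of any directed path from i to j (possibly empty when i = j).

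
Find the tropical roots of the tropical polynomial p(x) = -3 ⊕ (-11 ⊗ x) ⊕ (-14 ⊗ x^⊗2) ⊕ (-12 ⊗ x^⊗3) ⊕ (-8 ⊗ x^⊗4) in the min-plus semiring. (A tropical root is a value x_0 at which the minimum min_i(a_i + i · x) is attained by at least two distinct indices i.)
Roots: {-4, -2, 3, 8}

Each tropical root is a break point of the lower envelope of the lines y = a_i + i · x (there are 5 lines, with slopes 0, 1, ..., 4). Only the lines that attain the minimum somewhere contribute to roots; other lines are dominated. Here the surviving (envelope) indices are i = 4, i = 3, i = 2, i = 1, i = 0.
Intersections between consecutive envelope lines give the roots: for adjacent envelope indices i < j the intersection is x = (a_i − a_j) / (j − i). Reading off the sorted break points: {-4, -2, 3, 8}.
Verification: at each break x_0, at least two indices attain the minimum of min_i(a_i + i · x_0).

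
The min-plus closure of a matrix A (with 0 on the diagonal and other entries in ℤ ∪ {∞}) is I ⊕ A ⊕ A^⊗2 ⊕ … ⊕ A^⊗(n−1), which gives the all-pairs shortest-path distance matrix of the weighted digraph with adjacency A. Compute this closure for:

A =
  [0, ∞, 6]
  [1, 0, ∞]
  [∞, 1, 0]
Closure =
  [0, 7, 6]
  [1, 0, 7]
  [2, 1, 0]

This is the Floyd-Warshall all-pairs shortest-path computation. For each intermediate vertex k = 0, 1, …, 2, update dist[i][j] ← min(dist[i][j], dist[i][k] + dist[k][j]). The final matrix gives, for each (i, j), the minimum total weight of any directed path from i to j (possibly empty when i = j).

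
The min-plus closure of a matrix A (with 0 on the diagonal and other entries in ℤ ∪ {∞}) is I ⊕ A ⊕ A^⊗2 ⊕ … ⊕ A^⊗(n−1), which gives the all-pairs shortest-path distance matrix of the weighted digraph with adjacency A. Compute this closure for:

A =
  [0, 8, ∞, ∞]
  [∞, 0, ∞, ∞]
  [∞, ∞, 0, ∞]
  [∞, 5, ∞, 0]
Closure =
  [0, 8, ∞, ∞]
  [∞, 0, ∞, ∞]
  [∞, ∞, 0, ∞]
  [∞, 5, ∞, 0]

This is the Floyd-Warshall all-pairs shortest-path computation. For each intermediate vertex k = 0, 1, …, 3, update dist[i][j] ← min(dist[i][j], dist[i][k] + dist[k][j]). The final matrix gives, for each (i, j), the minimum total weight of any directed path from i to j (possibly empty when i = j).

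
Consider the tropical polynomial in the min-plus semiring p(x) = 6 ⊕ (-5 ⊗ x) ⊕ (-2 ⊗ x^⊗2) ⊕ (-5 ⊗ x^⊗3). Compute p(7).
p(7) = 2

A tropical monomial a ⊗ x^⊗i evaluates to a + i · x. Evaluating each term at x = 7:
  Term 0 contributes 6 + 0 · 7 = 6
  Term 1 contributes -5 + 1 · 7 = 2
  Term 2 contributes -2 + 2 · 7 = 12
  Term 3 contributes -5 + 3 · 7 = 16
p(7) = ⊕ of these = min[6, 2, 12, 16] = 2.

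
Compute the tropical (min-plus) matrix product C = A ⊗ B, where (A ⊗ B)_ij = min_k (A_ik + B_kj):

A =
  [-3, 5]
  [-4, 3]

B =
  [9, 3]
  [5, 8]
A ⊗ B =
  [6, 0]
  [5, -1]

Apply the min-plus product entry-by-entry:
  C[0][0] = min over k of (A[0][0] + B[0][0] = -3 + 9 = 6, A[0][1] + B[1][0] = 5 + 5 = 10) = 6 (attained at k = 0)
  C[0][1] = min over k of (A[0][0] + B[0][1] = -3 + 3 = 0, A[0][1] + B[1][1] = 5 + 8 = 13) = 0 (attained at k = 0)
  C[1][0] = min over k of (A[1][0] + B[0][0] = -4 + 9 = 5, A[1][1] + B[1][0] = 3 + 5 = 8) = 5 (attained at k = 0)
  C[1][1] = min over k of (A[1][0] + B[0][1] = -4 + 3 = -1, A[1][1] + B[1][1] = 3 + 8 = 11) = -1 (attained at k = 0)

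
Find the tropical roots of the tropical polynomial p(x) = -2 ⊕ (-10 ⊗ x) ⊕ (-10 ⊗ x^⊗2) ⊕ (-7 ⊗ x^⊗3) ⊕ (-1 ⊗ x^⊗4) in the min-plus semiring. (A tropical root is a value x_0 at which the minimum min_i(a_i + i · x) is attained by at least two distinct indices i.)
Roots: {-6, -3, 0, 8}

Each tropical root is a break point of the lower envelope of the lines y = a_i + i · x (there are 5 lines, with slopes 0, 1, ..., 4). Only the lines that attain the minimum somewhere contribute to roots; other lines are dominated. Here the surviving (envelope) indices are i = 4, i = 3, i = 2, i = 1, i = 0.
Intersections between consecutive envelope lines give the roots: for adjacent envelope indices i < j the intersection is x = (a_i − a_j) / (j − i). Reading off the sorted break points: {-6, -3, 0, 8}.
Verification: at each break x_0, at least two indices attain the minimum of min_i(a_i + i · x_0).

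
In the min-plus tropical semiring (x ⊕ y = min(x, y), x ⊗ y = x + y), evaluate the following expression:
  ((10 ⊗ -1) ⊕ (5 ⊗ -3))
((10 ⊗ -1) ⊕ (5 ⊗ -3)) = 2

Expand innermost to outermost. Recall ⊕ takes the minimum of its arguments and ⊗ takes their sum. Working out the expression ((10 ⊗ -1) ⊕ (5 ⊗ -3)) gives 2.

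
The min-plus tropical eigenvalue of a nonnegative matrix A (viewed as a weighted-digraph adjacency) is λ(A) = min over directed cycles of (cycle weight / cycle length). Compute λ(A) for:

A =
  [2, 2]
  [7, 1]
λ(A) = 1

Enumerate directed cycles and compute their means (weight / length). Sample:
  cycle 0 → 0: weight = 2, length = 1, mean = 2/1 ≈ 2.000
  cycle 1 → 1: weight = 1, length = 1, mean = 1/1 ≈ 1.000
  cycle 0 → 1 → 0: weight = 9, length = 2, mean = 9/2 ≈ 4.500
  cycle 1 → 0 → 1: weight = 9, length = 2, mean = 9/2 ≈ 4.500
Minimum mean = 1.000, attained e.g. along the cycle 1 → 1 with weight 1 and length 1. So λ(A) = 1/1 = 1.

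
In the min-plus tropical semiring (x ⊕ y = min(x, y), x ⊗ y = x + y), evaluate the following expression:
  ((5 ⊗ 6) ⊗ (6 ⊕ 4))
((5 ⊗ 6) ⊗ (6 ⊕ 4)) = 15

Expand innermost to outermost. Recall ⊕ takes the minimum of its arguments and ⊗ takes their sum. Working out the expression ((5 ⊗ 6) ⊗ (6 ⊕ 4)) gives 15.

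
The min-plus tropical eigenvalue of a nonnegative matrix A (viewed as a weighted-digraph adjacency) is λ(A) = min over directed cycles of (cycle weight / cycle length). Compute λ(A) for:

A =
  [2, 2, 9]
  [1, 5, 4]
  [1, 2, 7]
λ(A) = 3/2

Enumerate directed cycles and compute their means (weight / length). Sample:
  cycle 0 → 0: weight = 2, length = 1, mean = 2/1 ≈ 2.000
  cycle 1 → 1: weight = 5, length = 1, mean = 5/1 ≈ 5.000
  cycle 2 → 2: weight = 7, length = 1, mean = 7/1 ≈ 7.000
  cycle 0 → 1 → 0: weight = 3, length = 2, mean = 3/2 ≈ 1.500
  cycle 0 → 2 → 0: weight = 10, length = 2, mean = 10/2 ≈ 5.000
  cycle 1 → 0 → 1: weight = 3, length = 2, mean = 3/2 ≈ 1.500
Minimum mean = 1.500, attained e.g. along the cycle 0 → 1 → 0 with weight 3 and length 2. So λ(A) = 3/2 = 3/2.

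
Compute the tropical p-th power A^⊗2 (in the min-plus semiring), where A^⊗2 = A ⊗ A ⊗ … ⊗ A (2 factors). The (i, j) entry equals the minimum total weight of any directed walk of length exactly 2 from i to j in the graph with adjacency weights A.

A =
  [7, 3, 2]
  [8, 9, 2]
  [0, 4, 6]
A^⊗2 =
  [2, 6, 5]
  [2, 6, 8]
  [6, 3, 2]

Each entry (A^⊗2)_ij equals the minimum over all length-2 walks i = v_0 → v_1 → … → v_2 = j of Σ_t A[v_t][v_{t+1}]. For example, for (i, j) = (0, 2) we minimise over 3 possible intermediate vertex sequences; the minimum is 5, attained along the walk 0 → 1 → 2.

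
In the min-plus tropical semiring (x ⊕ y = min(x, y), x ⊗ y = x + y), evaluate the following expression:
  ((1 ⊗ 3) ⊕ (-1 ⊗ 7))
((1 ⊗ 3) ⊕ (-1 ⊗ 7)) = 4

Expand innermost to outermost. Recall ⊕ takes the minimum of its arguments and ⊗ takes their sum. Working out the expression ((1 ⊗ 3) ⊕ (-1 ⊗ 7)) gives 4.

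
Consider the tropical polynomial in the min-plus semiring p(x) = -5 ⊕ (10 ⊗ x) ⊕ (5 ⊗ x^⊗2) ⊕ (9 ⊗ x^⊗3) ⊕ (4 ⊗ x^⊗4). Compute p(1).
p(1) = -5

A tropical monomial a ⊗ x^⊗i evaluates to a + i · x. Evaluating each term at x = 1:
  Term 0 contributes -5 + 0 · 1 = -5
  Term 1 contributes 10 + 1 · 1 = 11
  Term 2 contributes 5 + 2 · 1 = 7
  Term 3 contributes 9 + 3 · 1 = 12
  Term 4 contributes 4 + 4 · 1 = 8
p(1) = ⊕ of these = min[-5, 11, 7, 12, 8] = -5.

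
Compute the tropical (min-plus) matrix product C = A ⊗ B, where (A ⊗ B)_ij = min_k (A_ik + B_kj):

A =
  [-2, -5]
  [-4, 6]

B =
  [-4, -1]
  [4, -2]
A ⊗ B =
  [-6, -7]
  [-8, -5]

Apply the min-plus product entry-by-entry:
  C[0][0] = min over k of (A[0][0] + B[0][0] = -2 + -4 = -6, A[0][1] + B[1][0] = -5 + 4 = -1) = -6 (attained at k = 0)
  C[0][1] = min over k of (A[0][0] + B[0][1] = -2 + -1 = -3, A[0][1] + B[1][1] = -5 + -2 = -7) = -7 (attained at k = 1)
  C[1][0] = min over k of (A[1][0] + B[0][0] = -4 + -4 = -8, A[1][1] + B[1][0] = 6 + 4 = 10) = -8 (attained at k = 0)
  C[1][1] = min over k of (A[1][0] + B[0][1] = -4 + -1 = -5, A[1][1] + B[1][1] = 6 + -2 = 4) = -5 (attained at k = 0)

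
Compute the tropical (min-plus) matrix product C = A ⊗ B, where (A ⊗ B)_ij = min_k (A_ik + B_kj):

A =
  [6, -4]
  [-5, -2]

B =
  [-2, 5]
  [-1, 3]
A ⊗ B =
  [-5, -1]
  [-7, 0]

Apply the min-plus product entry-by-entry:
  C[0][0] = min over k of (A[0][0] + B[0][0] = 6 + -2 = 4, A[0][1] + B[1][0] = -4 + -1 = -5) = -5 (attained at k = 1)
  C[0][1] = min over k of (A[0][0] + B[0][1] = 6 + 5 = 11, A[0][1] + B[1][1] = -4 + 3 = -1) = -1 (attained at k = 1)
  C[1][0] = min over k of (A[1][0] + B[0][0] = -5 + -2 = -7, A[1][1] + B[1][0] = -2 + -1 = -3) = -7 (attained at k = 0)
  C[1][1] = min over k of (A[1][0] + B[0][1] = -5 + 5 = 0, A[1][1] + B[1][1] = -2 + 3 = 1) = 0 (attained at k = 0)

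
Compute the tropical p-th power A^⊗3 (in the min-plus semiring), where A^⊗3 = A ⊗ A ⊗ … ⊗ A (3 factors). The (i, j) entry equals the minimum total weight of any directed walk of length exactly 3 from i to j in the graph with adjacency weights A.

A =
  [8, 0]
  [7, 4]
A^⊗3 =
  [11, 7]
  [14, 11]

Each entry (A^⊗3)_ij equals the minimum over all length-3 walks i = v_0 → v_1 → … → v_3 = j of Σ_t A[v_t][v_{t+1}]. For example, for (i, j) = (0, 1) we minimise over 4 possible intermediate vertex sequences; the minimum is 7, attained along the walk 0 → 1 → 0 → 1.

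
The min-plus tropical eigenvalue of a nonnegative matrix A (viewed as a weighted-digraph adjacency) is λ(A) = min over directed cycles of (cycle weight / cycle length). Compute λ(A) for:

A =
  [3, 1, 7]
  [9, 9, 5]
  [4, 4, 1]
λ(A) = 1

Enumerate directed cycles and compute their means (weight / length). Sample:
  cycle 0 → 0: weight = 3, length = 1, mean = 3/1 ≈ 3.000
  cycle 1 → 1: weight = 9, length = 1, mean = 9/1 ≈ 9.000
  cycle 2 → 2: weight = 1, length = 1, mean = 1/1 ≈ 1.000
  cycle 0 → 1 → 0: weight = 10, length = 2, mean = 10/2 ≈ 5.000
  cycle 0 → 2 → 0: weight = 11, length = 2, mean = 11/2 ≈ 5.500
  cycle 1 → 0 → 1: weight = 10, length = 2, mean = 10/2 ≈ 5.000
Minimum mean = 1.000, attained e.g. along the cycle 2 → 2 with weight 1 and length 1. So λ(A) = 1/1 = 1.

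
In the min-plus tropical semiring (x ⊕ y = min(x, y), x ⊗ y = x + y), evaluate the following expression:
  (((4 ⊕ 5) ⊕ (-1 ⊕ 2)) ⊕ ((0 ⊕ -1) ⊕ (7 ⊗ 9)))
(((4 ⊕ 5) ⊕ (-1 ⊕ 2)) ⊕ ((0 ⊕ -1) ⊕ (7 ⊗ 9))) = -1

Expand innermost to outermost. Recall ⊕ takes the minimum of its arguments and ⊗ takes their sum. Working out the expression (((4 ⊕ 5) ⊕ (-1 ⊕ 2)) ⊕ ((0 ⊕ -1) ⊕ (7 ⊗ 9))) gives -1.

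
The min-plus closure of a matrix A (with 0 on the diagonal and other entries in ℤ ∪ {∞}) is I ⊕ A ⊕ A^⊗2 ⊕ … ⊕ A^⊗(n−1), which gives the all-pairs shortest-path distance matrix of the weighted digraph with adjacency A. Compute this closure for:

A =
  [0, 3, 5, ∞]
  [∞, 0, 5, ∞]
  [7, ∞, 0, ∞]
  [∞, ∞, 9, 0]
Closure =
  [0, 3, 5, ∞]
  [12, 0, 5, ∞]
  [7, 10, 0, ∞]
  [16, 19, 9, 0]

This is the Floyd-Warshall all-pairs shortest-path computation. For each intermediate vertex k = 0, 1, …, 3, update dist[i][j] ← min(dist[i][j], dist[i][k] + dist[k][j]). The final matrix gives, for each (i, j), the minimum total weight of any directed path from i to j (possibly empty when i = j).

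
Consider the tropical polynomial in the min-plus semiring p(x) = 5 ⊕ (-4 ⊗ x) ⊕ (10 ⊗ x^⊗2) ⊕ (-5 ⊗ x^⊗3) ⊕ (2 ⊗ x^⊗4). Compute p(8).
p(8) = 4

A tropical monomial a ⊗ x^⊗i evaluates to a + i · x. Evaluating each term at x = 8:
  Term 0 contributes 5 + 0 · 8 = 5
  Term 1 contributes -4 + 1 · 8 = 4
  Term 2 contributes 10 + 2 · 8 = 26
  Term 3 contributes -5 + 3 · 8 = 19
  Term 4 contributes 2 + 4 · 8 = 34
p(8) = ⊕ of these = min[5, 4, 26, 19, 34] = 4.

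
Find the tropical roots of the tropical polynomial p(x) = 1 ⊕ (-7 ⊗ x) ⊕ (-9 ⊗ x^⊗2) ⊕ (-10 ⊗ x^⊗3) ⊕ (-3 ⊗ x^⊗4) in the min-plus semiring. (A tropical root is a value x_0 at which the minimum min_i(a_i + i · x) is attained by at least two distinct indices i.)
Roots: {-7, 1, 2, 8}

Each tropical root is a break point of the lower envelope of the lines y = a_i + i · x (there are 5 lines, with slopes 0, 1, ..., 4). Only the lines that attain the minimum somewhere contribute to roots; other lines are dominated. Here the surviving (envelope) indices are i = 4, i = 3, i = 2, i = 1, i = 0.
Intersections between consecutive envelope lines give the roots: for adjacent envelope indices i < j the intersection is x = (a_i − a_j) / (j − i). Reading off the sorted break points: {-7, 1, 2, 8}.
Verification: at each break x_0, at least two indices attain the minimum of min_i(a_i + i · x_0).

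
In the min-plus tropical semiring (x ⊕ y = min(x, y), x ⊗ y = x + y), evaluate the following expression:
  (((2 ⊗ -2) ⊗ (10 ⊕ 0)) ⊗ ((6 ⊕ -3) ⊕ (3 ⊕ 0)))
(((2 ⊗ -2) ⊗ (10 ⊕ 0)) ⊗ ((6 ⊕ -3) ⊕ (3 ⊕ 0))) = -3

Expand innermost to outermost. Recall ⊕ takes the minimum of its arguments and ⊗ takes their sum. Working out the expression (((2 ⊗ -2) ⊗ (10 ⊕ 0)) ⊗ ((6 ⊕ -3) ⊕ (3 ⊕ 0))) gives -3.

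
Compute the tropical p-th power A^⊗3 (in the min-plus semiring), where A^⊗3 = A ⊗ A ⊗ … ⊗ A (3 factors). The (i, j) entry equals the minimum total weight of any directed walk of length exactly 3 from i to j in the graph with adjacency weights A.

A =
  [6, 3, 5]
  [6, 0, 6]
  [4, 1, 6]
A^⊗3 =
  [9, 3, 9]
  [6, 0, 6]
  [7, 1, 7]

Each entry (A^⊗3)_ij equals the minimum over all length-3 walks i = v_0 → v_1 → … → v_3 = j of Σ_t A[v_t][v_{t+1}]. For example, for (i, j) = (0, 2) we minimise over 9 possible intermediate vertex sequences; the minimum is 9, attained along the walk 0 → 1 → 1 → 2.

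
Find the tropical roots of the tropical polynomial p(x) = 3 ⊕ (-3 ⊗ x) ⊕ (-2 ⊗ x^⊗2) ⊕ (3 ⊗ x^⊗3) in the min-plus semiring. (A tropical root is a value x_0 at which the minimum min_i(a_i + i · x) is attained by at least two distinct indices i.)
Roots: {-5, -1, 6}

Each tropical root is a break point of the lower envelope of the lines y = a_i + i · x (there are 4 lines, with slopes 0, 1, ..., 3). Only the lines that attain the minimum somewhere contribute to roots; other lines are dominated. Here the surviving (envelope) indices are i = 3, i = 2, i = 1, i = 0.
Intersections between consecutive envelope lines give the roots: for adjacent envelope indices i < j the intersection is x = (a_i − a_j) / (j − i). Reading off the sorted break points: {-5, -1, 6}.
Verification: at each break x_0, at least two indices attain the minimum of min_i(a_i + i · x_0).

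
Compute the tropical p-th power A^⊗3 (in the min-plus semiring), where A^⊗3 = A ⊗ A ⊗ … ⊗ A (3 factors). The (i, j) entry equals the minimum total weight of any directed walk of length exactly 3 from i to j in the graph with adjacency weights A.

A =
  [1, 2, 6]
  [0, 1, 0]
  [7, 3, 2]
A^⊗3 =
  [3, 4, 3]
  [2, 3, 2]
  [4, 5, 4]

Each entry (A^⊗3)_ij equals the minimum over all length-3 walks i = v_0 → v_1 → … → v_3 = j of Σ_t A[v_t][v_{t+1}]. For example, for (i, j) = (0, 2) we minimise over 9 possible intermediate vertex sequences; the minimum is 3, attained along the walk 0 → 0 → 1 → 2.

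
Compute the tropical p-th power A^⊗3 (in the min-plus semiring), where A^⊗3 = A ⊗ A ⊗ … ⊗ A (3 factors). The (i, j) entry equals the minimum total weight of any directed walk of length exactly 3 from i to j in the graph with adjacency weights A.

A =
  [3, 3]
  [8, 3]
A^⊗3 =
  [9, 9]
  [14, 9]

Each entry (A^⊗3)_ij equals the minimum over all length-3 walks i = v_0 → v_1 → … → v_3 = j of Σ_t A[v_t][v_{t+1}]. For example, for (i, j) = (0, 1) we minimise over 4 possible intermediate vertex sequences; the minimum is 9, attained along the walk 0 → 0 → 0 → 1.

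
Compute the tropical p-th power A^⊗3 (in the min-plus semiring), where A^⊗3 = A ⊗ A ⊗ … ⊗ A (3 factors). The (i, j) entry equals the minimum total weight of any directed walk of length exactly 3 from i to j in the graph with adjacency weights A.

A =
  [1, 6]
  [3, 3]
A^⊗3 =
  [3, 8]
  [5, 9]

Each entry (A^⊗3)_ij equals the minimum over all length-3 walks i = v_0 → v_1 → … → v_3 = j of Σ_t A[v_t][v_{t+1}]. For example, for (i, j) = (0, 1) we minimise over 4 possible intermediate vertex sequences; the minimum is 8, attained along the walk 0 → 0 → 0 → 1.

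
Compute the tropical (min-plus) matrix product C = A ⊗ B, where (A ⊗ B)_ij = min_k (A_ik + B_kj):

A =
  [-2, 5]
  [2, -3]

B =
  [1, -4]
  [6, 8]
A ⊗ B =
  [-1, -6]
  [3, -2]

Apply the min-plus product entry-by-entry:
  C[0][0] = min over k of (A[0][0] + B[0][0] = -2 + 1 = -1, A[0][1] + B[1][0] = 5 + 6 = 11) = -1 (attained at k = 0)
  C[0][1] = min over k of (A[0][0] + B[0][1] = -2 + -4 = -6, A[0][1] + B[1][1] = 5 + 8 = 13) = -6 (attained at k = 0)
  C[1][0] = min over k of (A[1][0] + B[0][0] = 2 + 1 = 3, A[1][1] + B[1][0] = -3 + 6 = 3) = 3 (attained at k = 0)
  C[1][1] = min over k of (A[1][0] + B[0][1] = 2 + -4 = -2, A[1][1] + B[1][1] = -3 + 8 = 5) = -2 (attained at k = 0)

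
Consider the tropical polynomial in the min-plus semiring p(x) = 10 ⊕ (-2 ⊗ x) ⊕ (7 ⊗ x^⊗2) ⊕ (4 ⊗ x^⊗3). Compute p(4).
p(4) = 2

A tropical monomial a ⊗ x^⊗i evaluates to a + i · x. Evaluating each term at x = 4:
  Term 0 contributes 10 + 0 · 4 = 10
  Term 1 contributes -2 + 1 · 4 = 2
  Term 2 contributes 7 + 2 · 4 = 15
  Term 3 contributes 4 + 3 · 4 = 16
p(4) = ⊕ of these = min[10, 2, 15, 16] = 2.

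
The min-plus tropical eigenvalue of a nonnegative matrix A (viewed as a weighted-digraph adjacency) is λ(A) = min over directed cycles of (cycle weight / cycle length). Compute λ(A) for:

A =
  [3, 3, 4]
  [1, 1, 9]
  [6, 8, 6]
λ(A) = 1

Enumerate directed cycles and compute their means (weight / length). Sample:
  cycle 0 → 0: weight = 3, length = 1, mean = 3/1 ≈ 3.000
  cycle 1 → 1: weight = 1, length = 1, mean = 1/1 ≈ 1.000
  cycle 2 → 2: weight = 6, length = 1, mean = 6/1 ≈ 6.000
  cycle 0 → 1 → 0: weight = 4, length = 2, mean = 4/2 ≈ 2.000
  cycle 0 → 2 → 0: weight = 10, length = 2, mean = 10/2 ≈ 5.000
  cycle 1 → 0 → 1: weight = 4, length = 2, mean = 4/2 ≈ 2.000
Minimum mean = 1.000, attained e.g. along the cycle 1 → 1 with weight 1 and length 1. So λ(A) = 1/1 = 1.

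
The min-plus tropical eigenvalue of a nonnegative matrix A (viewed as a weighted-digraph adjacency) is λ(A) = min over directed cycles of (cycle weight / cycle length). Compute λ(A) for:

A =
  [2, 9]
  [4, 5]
λ(A) = 2

Enumerate directed cycles and compute their means (weight / length). Sample:
  cycle 0 → 0: weight = 2, length = 1, mean = 2/1 ≈ 2.000
  cycle 1 → 1: weight = 5, length = 1, mean = 5/1 ≈ 5.000
  cycle 0 → 1 → 0: weight = 13, length = 2, mean = 13/2 ≈ 6.500
  cycle 1 → 0 → 1: weight = 13, length = 2, mean = 13/2 ≈ 6.500
Minimum mean = 2.000, attained e.g. along the cycle 0 → 0 with weight 2 and length 1. So λ(A) = 2/1 = 2.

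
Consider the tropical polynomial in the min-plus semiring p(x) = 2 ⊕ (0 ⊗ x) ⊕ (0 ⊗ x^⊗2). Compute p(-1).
p(-1) = -2

A tropical monomial a ⊗ x^⊗i evaluates to a + i · x. Evaluating each term at x = -1:
  Term 0 contributes 2 + 0 · -1 = 2
  Term 1 contributes 0 + 1 · -1 = -1
  Term 2 contributes 0 + 2 · -1 = -2
p(-1) = ⊕ of these = min[2, -1, -2] = -2.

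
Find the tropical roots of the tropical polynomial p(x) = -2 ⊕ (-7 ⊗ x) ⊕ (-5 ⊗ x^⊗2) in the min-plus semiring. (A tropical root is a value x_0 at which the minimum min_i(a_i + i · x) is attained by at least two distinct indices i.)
Roots: {-2, 5}

Each tropical root is a break point of the lower envelope of the lines y = a_i + i · x (there are 3 lines, with slopes 0, 1, ..., 2). Only the lines that attain the minimum somewhere contribute to roots; other lines are dominated. Here the surviving (envelope) indices are i = 2, i = 1, i = 0.
Intersections between consecutive envelope lines give the roots: for adjacent envelope indices i < j the intersection is x = (a_i − a_j) / (j − i). Reading off the sorted break points: {-2, 5}.
Verification: at each break x_0, at least two indices attain the minimum of min_i(a_i + i · x_0).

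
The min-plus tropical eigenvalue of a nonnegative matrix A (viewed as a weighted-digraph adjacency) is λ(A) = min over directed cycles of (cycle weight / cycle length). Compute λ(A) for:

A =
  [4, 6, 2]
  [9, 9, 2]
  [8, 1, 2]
λ(A) = 3/2

Enumerate directed cycles and compute their means (weight / length). Sample:
  cycle 0 → 0: weight = 4, length = 1, mean = 4/1 ≈ 4.000
  cycle 1 → 1: weight = 9, length = 1, mean = 9/1 ≈ 9.000
  cycle 2 → 2: weight = 2, length = 1, mean = 2/1 ≈ 2.000
  cycle 0 → 1 → 0: weight = 15, length = 2, mean = 15/2 ≈ 7.500
  cycle 0 → 2 → 0: weight = 10, length = 2, mean = 10/2 ≈ 5.000
  cycle 1 → 0 → 1: weight = 15, length = 2, mean = 15/2 ≈ 7.500
Minimum mean = 1.500, attained e.g. along the cycle 1 → 2 → 1 with weight 3 and length 2. So λ(A) = 3/2 = 3/2.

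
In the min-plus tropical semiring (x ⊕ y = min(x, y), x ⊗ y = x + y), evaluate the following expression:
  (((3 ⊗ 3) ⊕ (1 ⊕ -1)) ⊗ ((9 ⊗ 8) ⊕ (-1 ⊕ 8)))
(((3 ⊗ 3) ⊕ (1 ⊕ -1)) ⊗ ((9 ⊗ 8) ⊕ (-1 ⊕ 8))) = -2

Expand innermost to outermost. Recall ⊕ takes the minimum of its arguments and ⊗ takes their sum. Working out the expression (((3 ⊗ 3) ⊕ (1 ⊕ -1)) ⊗ ((9 ⊗ 8) ⊕ (-1 ⊕ 8))) gives -2.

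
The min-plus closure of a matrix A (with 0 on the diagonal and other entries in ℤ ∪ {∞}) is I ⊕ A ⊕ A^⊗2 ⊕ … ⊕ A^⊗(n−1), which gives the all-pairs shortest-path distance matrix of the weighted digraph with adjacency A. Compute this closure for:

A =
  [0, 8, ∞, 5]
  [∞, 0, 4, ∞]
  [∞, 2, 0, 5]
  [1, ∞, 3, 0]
Closure =
  [0, 8, 8, 5]
  [10, 0, 4, 9]
  [6, 2, 0, 5]
  [1, 5, 3, 0]

This is the Floyd-Warshall all-pairs shortest-path computation. For each intermediate vertex k = 0, 1, …, 3, update dist[i][j] ← min(dist[i][j], dist[i][k] + dist[k][j]). The final matrix gives, for each (i, j), the minimum total weight of any directed path from i to j (possibly empty when i = j).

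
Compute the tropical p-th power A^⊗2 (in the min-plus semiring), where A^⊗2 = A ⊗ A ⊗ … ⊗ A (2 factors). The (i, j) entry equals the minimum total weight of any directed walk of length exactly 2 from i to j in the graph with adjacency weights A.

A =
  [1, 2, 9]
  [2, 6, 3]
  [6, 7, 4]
A^⊗2 =
  [2, 3, 5]
  [3, 4, 7]
  [7, 8, 8]

Each entry (A^⊗2)_ij equals the minimum over all length-2 walks i = v_0 → v_1 → … → v_2 = j of Σ_t A[v_t][v_{t+1}]. For example, for (i, j) = (0, 2) we minimise over 3 possible intermediate vertex sequences; the minimum is 5, attained along the walk 0 → 1 → 2.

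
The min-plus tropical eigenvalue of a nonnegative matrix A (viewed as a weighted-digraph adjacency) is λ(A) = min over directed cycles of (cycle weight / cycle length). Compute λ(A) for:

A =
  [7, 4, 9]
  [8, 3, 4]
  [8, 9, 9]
λ(A) = 3

Enumerate directed cycles and compute their means (weight / length). Sample:
  cycle 0 → 0: weight = 7, length = 1, mean = 7/1 ≈ 7.000
  cycle 1 → 1: weight = 3, length = 1, mean = 3/1 ≈ 3.000
  cycle 2 → 2: weight = 9, length = 1, mean = 9/1 ≈ 9.000
  cycle 0 → 1 → 0: weight = 12, length = 2, mean = 12/2 ≈ 6.000
  cycle 0 → 2 → 0: weight = 17, length = 2, mean = 17/2 ≈ 8.500
  cycle 1 → 0 → 1: weight = 12, length = 2, mean = 12/2 ≈ 6.000
Minimum mean = 3.000, attained e.g. along the cycle 1 → 1 with weight 3 and length 1. So λ(A) = 3/1 = 3.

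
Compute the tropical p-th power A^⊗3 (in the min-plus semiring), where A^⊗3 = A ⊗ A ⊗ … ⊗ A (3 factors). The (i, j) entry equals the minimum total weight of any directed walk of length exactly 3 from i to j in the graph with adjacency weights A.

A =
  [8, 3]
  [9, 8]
A^⊗3 =
  [20, 15]
  [21, 20]

Each entry (A^⊗3)_ij equals the minimum over all length-3 walks i = v_0 → v_1 → … → v_3 = j of Σ_t A[v_t][v_{t+1}]. For example, for (i, j) = (0, 1) we minimise over 4 possible intermediate vertex sequences; the minimum is 15, attained along the walk 0 → 1 → 0 → 1.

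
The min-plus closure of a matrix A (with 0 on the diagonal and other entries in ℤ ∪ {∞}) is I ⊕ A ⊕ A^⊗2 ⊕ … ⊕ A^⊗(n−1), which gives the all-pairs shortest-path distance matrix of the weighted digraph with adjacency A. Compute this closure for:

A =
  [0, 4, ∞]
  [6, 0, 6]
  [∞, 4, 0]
Closure =
  [0, 4, 10]
  [6, 0, 6]
  [10, 4, 0]

This is the Floyd-Warshall all-pairs shortest-path computation. For each intermediate vertex k = 0, 1, …, 2, update dist[i][j] ← min(dist[i][j], dist[i][k] + dist[k][j]). The final matrix gives, for each (i, j), the minimum total weight of any directed path from i to j (possibly empty when i = j).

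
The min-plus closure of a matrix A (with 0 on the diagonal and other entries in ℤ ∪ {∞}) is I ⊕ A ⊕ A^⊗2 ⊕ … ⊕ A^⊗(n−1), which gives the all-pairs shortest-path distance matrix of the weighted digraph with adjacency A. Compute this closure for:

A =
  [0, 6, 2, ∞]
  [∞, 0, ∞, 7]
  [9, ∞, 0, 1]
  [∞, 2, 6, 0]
Closure =
  [0, 5, 2, 3]
  [22, 0, 13, 7]
  [9, 3, 0, 1]
  [15, 2, 6, 0]

This is the Floyd-Warshall all-pairs shortest-path computation. For each intermediate vertex k = 0, 1, …, 3, update dist[i][j] ← min(dist[i][j], dist[i][k] + dist[k][j]). The final matrix gives, for each (i, j), the minimum total weight of any directed path from i to j (possibly empty when i = j).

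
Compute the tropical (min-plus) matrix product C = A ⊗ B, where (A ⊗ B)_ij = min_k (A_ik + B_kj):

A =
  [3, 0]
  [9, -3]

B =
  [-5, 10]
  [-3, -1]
A ⊗ B =
  [-3, -1]
  [-6, -4]

Apply the min-plus product entry-by-entry:
  C[0][0] = min over k of (A[0][0] + B[0][0] = 3 + -5 = -2, A[0][1] + B[1][0] = 0 + -3 = -3) = -3 (attained at k = 1)
  C[0][1] = min over k of (A[0][0] + B[0][1] = 3 + 10 = 13, A[0][1] + B[1][1] = 0 + -1 = -1) = -1 (attained at k = 1)
  C[1][0] = min over k of (A[1][0] + B[0][0] = 9 + -5 = 4, A[1][1] + B[1][0] = -3 + -3 = -6) = -6 (attained at k = 1)
  C[1][1] = min over k of (A[1][0] + B[0][1] = 9 + 10 = 19, A[1][1] + B[1][1] = -3 + -1 = -4) = -4 (attained at k = 1)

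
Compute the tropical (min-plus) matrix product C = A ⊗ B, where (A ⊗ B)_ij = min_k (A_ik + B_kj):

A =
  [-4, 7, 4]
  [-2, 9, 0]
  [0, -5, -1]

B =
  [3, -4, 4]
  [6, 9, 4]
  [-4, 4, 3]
A ⊗ B =
  [-1, -8, 0]
  [-4, -6, 2]
  [-5, -4, -1]

Apply the min-plus product entry-by-entry:
  C[0][0] = min over k of (A[0][0] + B[0][0] = -4 + 3 = -1, A[0][1] + B[1][0] = 7 + 6 = 13, A[0][2] + B[2][0] = 4 + -4 = 0) = -1 (attained at k = 0)
  C[0][1] = min over k of (A[0][0] + B[0][1] = -4 + -4 = -8, A[0][1] + B[1][1] = 7 + 9 = 16, A[0][2] + B[2][1] = 4 + 4 = 8) = -8 (attained at k = 0)
  C[0][2] = min over k of (A[0][0] + B[0][2] = -4 + 4 = 0, A[0][1] + B[1][2] = 7 + 4 = 11, A[0][2] + B[2][2] = 4 + 3 = 7) = 0 (attained at k = 0)
  C[1][0] = min over k of (A[1][0] + B[0][0] = -2 + 3 = 1, A[1][1] + B[1][0] = 9 + 6 = 15, A[1][2] + B[2][0] = 0 + -4 = -4) = -4 (attained at k = 2)
  C[1][1] = min over k of (A[1][0] + B[0][1] = -2 + -4 = -6, A[1][1] + B[1][1] = 9 + 9 = 18, A[1][2] + B[2][1] = 0 + 4 = 4) = -6 (attained at k = 0)
  C[1][2] = min over k of (A[1][0] + B[0][2] = -2 + 4 = 2, A[1][1] + B[1][2] = 9 + 4 = 13, A[1][2] + B[2][2] = 0 + 3 = 3) = 2 (attained at k = 0)
  C[2][0] = min over k of (A[2][0] + B[0][0] = 0 + 3 = 3, A[2][1] + B[1][0] = -5 + 6 = 1, A[2][2] + B[2][0] = -1 + -4 = -5) = -5 (attained at k = 2)
  C[2][1] = min over k of (A[2][0] + B[0][1] = 0 + -4 = -4, A[2][1] + B[1][1] = -5 + 9 = 4, A[2][2] + B[2][1] = -1 + 4 = 3) = -4 (attained at k = 0)
  C[2][2] = min over k of (A[2][0] + B[0][2] = 0 + 4 = 4, A[2][1] + B[1][2] = -5 + 4 = -1, A[2][2] + B[2][2] = -1 + 3 = 2) = -1 (attained at k = 1)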